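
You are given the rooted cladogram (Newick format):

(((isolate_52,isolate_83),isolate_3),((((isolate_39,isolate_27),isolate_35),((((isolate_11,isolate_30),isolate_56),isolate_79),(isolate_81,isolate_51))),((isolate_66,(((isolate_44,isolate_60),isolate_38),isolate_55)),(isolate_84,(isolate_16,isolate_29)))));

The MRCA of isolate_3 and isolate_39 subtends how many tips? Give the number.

20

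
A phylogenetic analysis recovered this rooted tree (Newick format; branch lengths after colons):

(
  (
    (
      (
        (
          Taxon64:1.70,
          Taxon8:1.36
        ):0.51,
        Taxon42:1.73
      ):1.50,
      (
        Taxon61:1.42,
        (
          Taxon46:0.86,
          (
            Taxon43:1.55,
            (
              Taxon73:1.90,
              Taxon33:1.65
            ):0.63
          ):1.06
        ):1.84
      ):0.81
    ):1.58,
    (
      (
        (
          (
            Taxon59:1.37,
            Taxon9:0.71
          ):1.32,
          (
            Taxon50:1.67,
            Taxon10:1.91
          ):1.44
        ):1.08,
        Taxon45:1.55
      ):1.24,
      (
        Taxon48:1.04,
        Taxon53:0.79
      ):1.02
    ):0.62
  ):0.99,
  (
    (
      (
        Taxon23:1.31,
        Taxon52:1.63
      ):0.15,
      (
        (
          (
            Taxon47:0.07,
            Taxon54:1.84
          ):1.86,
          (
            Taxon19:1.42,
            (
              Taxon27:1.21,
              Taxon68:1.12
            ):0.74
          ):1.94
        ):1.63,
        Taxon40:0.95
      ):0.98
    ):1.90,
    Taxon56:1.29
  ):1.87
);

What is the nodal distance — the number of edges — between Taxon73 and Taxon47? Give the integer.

13

The MRCA of Taxon73 and Taxon47 is the root of the tree.
From Taxon73 up to that node: 7 branches. From Taxon47 up to the same node: 6 branches. Total: 7 + 6 = 13.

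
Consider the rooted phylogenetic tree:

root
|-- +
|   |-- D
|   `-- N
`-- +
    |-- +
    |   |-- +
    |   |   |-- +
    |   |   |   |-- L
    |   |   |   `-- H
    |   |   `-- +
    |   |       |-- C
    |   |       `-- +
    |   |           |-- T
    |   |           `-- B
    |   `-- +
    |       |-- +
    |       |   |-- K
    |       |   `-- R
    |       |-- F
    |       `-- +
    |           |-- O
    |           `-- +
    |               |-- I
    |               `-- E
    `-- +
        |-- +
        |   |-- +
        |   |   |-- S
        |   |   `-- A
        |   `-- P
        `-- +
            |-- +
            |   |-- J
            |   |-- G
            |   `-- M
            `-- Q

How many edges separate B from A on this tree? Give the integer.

The MRCA of B and A is the node subtending ((((L,H),(C,(T,B))),((K,R),F,(O,(I,E)))),(((S,A),P),((J,G,M),Q))).
From B up to that node: 5 branches. From A up to the same node: 4 branches. Total: 5 + 4 = 9.

9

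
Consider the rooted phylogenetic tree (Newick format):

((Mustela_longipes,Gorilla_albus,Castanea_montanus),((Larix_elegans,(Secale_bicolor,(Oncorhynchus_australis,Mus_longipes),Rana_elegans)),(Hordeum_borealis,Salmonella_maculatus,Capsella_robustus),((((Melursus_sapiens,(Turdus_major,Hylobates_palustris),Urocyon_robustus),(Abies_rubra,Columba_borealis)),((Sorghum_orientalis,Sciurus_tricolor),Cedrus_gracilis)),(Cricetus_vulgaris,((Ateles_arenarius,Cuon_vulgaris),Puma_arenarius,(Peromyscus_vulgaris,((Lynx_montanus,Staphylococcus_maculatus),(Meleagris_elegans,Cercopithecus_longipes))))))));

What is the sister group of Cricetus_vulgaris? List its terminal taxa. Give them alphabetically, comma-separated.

Ateles_arenarius, Cercopithecus_longipes, Cuon_vulgaris, Lynx_montanus, Meleagris_elegans, Peromyscus_vulgaris, Puma_arenarius, Staphylococcus_maculatus

Cricetus_vulgaris attaches to the tree at the node subtending (Cricetus_vulgaris,((Ateles_arenarius,Cuon_vulgaris),Puma_arenarius,(Peromyscus_vulgaris,((Lynx_montanus,Staphylococcus_maculatus),(Meleagris_elegans,Cercopithecus_longipes))))).
The other lineage descending from that same node — the sister group — is ((Ateles_arenarius,Cuon_vulgaris),Puma_arenarius,(Peromyscus_vulgaris,((Lynx_montanus,Staphylococcus_maculatus),(Meleagris_elegans,Cercopithecus_longipes)))); its 8 tips in alphabetical order are the answer.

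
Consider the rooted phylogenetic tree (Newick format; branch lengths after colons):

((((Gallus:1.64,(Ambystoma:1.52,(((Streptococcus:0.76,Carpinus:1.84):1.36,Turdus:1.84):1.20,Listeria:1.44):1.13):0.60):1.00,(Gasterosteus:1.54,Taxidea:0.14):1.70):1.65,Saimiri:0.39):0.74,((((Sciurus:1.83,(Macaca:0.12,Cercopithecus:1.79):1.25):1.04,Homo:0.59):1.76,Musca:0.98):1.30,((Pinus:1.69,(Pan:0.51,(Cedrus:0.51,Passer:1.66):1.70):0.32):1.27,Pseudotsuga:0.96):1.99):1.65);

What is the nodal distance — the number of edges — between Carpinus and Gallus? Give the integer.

The MRCA of Carpinus and Gallus is the node subtending (Gallus,(Ambystoma,(((Streptococcus,Carpinus),Turdus),Listeria))).
From Carpinus up to that node: 5 branches. From Gallus up to the same node: 1 branch. Total: 5 + 1 = 6.

6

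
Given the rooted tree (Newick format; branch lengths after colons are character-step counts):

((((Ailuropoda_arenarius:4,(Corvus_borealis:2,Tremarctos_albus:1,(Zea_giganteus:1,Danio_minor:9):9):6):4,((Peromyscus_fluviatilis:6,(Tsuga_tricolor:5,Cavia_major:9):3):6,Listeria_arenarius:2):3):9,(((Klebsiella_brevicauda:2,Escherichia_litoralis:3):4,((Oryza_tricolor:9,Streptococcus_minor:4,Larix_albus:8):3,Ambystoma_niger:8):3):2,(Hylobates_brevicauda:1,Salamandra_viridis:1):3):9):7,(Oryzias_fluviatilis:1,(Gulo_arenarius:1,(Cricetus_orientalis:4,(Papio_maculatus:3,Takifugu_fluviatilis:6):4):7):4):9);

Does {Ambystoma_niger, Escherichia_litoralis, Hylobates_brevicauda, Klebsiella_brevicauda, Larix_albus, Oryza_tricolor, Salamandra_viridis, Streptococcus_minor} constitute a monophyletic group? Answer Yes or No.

The most recent common ancestor of these taxa subtends (((Klebsiella_brevicauda,Escherichia_litoralis),((Oryza_tricolor,Streptococcus_minor,Larix_albus),Ambystoma_niger)),(Hylobates_brevicauda,Salamandra_viridis)).
That clade has exactly 8 tips — every listed taxon and nothing else — so the group is monophyletic.

Yes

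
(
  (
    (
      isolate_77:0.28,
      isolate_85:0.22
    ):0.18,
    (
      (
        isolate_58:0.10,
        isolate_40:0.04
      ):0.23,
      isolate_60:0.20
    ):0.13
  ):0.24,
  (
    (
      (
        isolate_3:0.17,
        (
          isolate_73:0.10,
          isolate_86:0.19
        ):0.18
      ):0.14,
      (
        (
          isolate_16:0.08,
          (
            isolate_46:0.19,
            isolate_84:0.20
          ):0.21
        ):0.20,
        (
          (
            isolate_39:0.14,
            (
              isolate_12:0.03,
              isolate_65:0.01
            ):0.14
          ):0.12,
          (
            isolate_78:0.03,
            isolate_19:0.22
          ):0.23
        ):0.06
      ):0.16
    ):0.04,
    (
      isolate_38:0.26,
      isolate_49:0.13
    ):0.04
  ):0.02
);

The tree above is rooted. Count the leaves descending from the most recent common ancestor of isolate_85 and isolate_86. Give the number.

18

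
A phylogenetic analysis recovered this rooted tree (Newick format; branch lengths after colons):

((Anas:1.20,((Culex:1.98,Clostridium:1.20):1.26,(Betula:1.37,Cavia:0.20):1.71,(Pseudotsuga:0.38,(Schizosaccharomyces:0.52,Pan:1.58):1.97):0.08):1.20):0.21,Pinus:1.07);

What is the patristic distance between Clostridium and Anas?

4.86

The path runs Clostridium → … → MRCA → … → Anas; the MRCA is the node subtending (Anas,((Culex,Clostridium),(Betula,Cavia),(Pseudotsuga,(Schizosaccharomyces,Pan)))).
Branch lengths along that path: 1.20 + 1.26 + 1.20 + 1.20 = 4.86.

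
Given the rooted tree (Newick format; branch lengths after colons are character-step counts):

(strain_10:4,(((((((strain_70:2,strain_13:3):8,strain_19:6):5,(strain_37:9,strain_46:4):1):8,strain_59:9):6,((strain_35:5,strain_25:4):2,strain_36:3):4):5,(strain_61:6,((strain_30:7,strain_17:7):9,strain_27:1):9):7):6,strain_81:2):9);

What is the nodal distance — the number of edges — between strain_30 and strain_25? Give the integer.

8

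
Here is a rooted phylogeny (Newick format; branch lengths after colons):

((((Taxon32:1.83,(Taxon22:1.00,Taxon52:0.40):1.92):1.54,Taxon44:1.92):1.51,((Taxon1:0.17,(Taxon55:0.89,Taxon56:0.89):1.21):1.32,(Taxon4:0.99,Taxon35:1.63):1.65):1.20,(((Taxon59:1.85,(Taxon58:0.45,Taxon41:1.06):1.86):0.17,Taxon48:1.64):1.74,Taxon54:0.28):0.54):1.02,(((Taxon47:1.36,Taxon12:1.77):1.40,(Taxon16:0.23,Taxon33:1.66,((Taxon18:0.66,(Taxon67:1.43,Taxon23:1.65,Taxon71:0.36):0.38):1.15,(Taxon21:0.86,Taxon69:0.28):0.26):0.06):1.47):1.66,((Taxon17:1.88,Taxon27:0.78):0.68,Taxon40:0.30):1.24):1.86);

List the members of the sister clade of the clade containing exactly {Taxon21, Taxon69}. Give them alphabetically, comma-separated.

Taxon18, Taxon23, Taxon67, Taxon71

The clade containing exactly {Taxon21, Taxon69} attaches to the tree at the node subtending ((Taxon18,(Taxon67,Taxon23,Taxon71)),(Taxon21,Taxon69)).
The other lineage descending from that same node — the sister group — is (Taxon18,(Taxon67,Taxon23,Taxon71)); its 4 tips in alphabetical order are the answer.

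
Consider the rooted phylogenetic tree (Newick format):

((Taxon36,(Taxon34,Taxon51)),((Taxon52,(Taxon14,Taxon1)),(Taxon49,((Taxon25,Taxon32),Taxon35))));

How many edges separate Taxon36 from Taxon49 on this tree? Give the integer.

5

The MRCA of Taxon36 and Taxon49 is the root of the tree.
From Taxon36 up to that node: 2 branches. From Taxon49 up to the same node: 3 branches. Total: 2 + 3 = 5.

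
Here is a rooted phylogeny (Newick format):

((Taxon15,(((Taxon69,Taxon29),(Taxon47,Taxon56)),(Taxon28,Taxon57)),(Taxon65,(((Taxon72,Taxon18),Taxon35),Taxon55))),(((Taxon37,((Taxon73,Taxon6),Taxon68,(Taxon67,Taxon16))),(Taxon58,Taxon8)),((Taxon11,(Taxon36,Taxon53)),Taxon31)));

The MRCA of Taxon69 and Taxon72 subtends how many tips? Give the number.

12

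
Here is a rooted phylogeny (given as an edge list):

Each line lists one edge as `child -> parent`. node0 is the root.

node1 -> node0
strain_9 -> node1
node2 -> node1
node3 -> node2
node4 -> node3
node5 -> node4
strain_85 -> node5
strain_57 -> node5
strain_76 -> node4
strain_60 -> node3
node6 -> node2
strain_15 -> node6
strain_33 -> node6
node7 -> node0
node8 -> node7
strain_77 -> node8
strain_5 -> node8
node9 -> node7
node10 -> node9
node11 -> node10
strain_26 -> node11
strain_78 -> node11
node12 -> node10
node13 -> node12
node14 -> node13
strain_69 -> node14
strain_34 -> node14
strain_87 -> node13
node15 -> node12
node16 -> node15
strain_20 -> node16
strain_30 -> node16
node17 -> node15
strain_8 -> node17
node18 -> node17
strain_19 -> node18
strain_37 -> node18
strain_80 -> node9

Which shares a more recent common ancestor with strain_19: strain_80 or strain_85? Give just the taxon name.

The MRCA of strain_19 and strain_80 subtends (((strain_26,strain_78),(((strain_69,strain_34),strain_87),((strain_20,strain_30),(strain_8,(strain_19,strain_37))))),strain_80) (11 taxa).
The MRCA of strain_19 and strain_85 is the root, subtending the entire tree (20 taxa).
The first is nested inside the second, so strain_19 shares a more recent common ancestor with strain_80.

strain_80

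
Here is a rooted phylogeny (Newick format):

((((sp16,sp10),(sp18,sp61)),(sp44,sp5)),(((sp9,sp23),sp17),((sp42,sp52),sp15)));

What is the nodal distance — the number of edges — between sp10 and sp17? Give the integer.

7

The MRCA of sp10 and sp17 is the root of the tree.
From sp10 up to that node: 4 branches. From sp17 up to the same node: 3 branches. Total: 4 + 3 = 7.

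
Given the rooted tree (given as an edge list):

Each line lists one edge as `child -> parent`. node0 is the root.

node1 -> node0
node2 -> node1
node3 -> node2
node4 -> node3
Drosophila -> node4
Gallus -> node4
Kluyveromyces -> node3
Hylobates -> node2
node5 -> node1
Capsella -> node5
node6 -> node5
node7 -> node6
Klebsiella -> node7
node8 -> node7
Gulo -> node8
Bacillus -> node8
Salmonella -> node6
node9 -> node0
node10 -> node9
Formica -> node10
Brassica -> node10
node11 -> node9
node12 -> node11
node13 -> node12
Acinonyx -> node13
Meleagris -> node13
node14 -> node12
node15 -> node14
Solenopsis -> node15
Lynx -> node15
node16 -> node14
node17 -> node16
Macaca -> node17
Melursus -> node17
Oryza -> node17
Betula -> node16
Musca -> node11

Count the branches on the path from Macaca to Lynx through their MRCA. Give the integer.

5

The MRCA of Macaca and Lynx is the node subtending ((Solenopsis,Lynx),((Macaca,Melursus,Oryza),Betula)).
From Macaca up to that node: 3 branches. From Lynx up to the same node: 2 branches. Total: 3 + 2 = 5.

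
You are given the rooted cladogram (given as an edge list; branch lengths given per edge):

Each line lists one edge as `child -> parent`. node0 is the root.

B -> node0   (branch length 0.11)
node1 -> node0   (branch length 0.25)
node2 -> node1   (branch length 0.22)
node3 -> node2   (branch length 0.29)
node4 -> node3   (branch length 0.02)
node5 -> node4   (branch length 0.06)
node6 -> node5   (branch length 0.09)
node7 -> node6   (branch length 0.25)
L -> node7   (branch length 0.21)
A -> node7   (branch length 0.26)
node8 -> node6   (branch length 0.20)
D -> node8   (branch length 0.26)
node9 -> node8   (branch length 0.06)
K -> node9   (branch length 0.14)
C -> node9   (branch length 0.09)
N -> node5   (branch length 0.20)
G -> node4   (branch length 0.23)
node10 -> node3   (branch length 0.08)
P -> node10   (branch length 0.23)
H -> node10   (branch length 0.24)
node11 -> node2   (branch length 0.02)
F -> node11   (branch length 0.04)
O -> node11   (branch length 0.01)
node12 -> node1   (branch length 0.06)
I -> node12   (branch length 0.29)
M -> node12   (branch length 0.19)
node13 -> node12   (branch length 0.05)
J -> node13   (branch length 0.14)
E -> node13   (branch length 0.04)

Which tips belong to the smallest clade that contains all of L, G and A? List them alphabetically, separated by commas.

A, C, D, G, K, L, N

Tracing L: it sits inside (L,A).
Tracing G: it sits inside ((((L,A),(D,(K,C))),N),G).
Tracing A: it sits inside (L,A).
The smallest clade enclosing all 3 is ((((L,A),(D,(K,C))),N),G); the answer is its 7 terminal taxa in alphabetical order.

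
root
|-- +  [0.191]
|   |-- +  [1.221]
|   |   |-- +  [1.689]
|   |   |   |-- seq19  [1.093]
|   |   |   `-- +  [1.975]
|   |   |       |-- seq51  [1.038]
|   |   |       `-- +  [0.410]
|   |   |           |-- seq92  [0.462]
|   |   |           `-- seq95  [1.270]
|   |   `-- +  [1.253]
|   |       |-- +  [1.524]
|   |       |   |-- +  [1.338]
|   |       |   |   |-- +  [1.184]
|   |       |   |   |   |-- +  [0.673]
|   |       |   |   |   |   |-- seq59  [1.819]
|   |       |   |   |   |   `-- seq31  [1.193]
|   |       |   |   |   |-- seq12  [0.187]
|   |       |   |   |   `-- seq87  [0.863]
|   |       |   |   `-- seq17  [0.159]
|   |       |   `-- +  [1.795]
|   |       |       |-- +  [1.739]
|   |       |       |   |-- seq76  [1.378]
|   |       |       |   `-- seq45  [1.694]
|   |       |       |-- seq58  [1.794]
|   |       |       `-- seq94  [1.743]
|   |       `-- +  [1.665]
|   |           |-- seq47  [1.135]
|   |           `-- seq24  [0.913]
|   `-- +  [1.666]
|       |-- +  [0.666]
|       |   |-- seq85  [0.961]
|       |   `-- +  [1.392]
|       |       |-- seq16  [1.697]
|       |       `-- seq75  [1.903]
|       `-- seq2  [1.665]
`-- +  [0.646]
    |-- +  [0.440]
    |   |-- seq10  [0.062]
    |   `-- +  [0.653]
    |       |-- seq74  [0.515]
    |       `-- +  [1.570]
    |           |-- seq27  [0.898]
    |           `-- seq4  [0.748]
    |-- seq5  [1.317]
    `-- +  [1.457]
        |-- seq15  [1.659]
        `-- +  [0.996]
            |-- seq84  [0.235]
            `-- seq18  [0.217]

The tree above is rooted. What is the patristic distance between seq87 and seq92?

The path runs seq87 → … → MRCA → … → seq92; the MRCA is the node subtending ((seq19,(seq51,(seq92,seq95))),(((((seq59,seq31),seq12,seq87),seq17),((seq76,seq45),seq58,seq94)),(seq47,seq24))).
Branch lengths along that path: 0.863 + 1.184 + 1.338 + 1.524 + 1.253 + 1.689 + 1.975 + 0.410 + 0.462 = 10.698.

10.698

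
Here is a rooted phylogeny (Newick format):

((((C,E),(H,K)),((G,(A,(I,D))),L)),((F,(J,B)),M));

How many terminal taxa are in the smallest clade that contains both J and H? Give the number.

The MRCA of J and H is the root, so the clade is the entire tree.
That clade contains 13 terminal taxa: A, B, C, D, E, F, G, H, I, J, K, L, M.

13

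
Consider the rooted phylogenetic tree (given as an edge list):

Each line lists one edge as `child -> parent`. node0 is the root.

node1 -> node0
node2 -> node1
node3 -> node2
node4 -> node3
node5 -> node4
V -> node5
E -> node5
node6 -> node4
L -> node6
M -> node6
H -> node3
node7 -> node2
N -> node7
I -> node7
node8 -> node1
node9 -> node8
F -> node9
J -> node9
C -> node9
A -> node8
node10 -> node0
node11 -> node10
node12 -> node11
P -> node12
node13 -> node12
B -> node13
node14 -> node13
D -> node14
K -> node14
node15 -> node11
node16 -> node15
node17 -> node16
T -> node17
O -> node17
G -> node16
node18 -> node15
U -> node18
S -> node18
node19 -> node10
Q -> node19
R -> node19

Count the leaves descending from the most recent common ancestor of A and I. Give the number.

The MRCA of A and I is the node subtending (((((V,E),(L,M)),H),(N,I)),((F,J,C),A)).
That clade contains 11 terminal taxa: A, C, E, F, H, I, J, L, M, N, V.

11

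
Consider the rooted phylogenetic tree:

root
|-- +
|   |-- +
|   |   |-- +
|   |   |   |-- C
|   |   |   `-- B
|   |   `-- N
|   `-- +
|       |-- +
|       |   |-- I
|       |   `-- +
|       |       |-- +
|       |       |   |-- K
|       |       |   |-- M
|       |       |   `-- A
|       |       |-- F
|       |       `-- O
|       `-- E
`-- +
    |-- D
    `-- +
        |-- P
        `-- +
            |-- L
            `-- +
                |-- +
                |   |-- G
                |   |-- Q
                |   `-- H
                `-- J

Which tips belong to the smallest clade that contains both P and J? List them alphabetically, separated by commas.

Tracing P: it sits inside (P,(L,((G,Q,H),J))).
Tracing J: it sits inside ((G,Q,H),J).
The smallest clade enclosing both is (P,(L,((G,Q,H),J))); the answer is its 6 terminal taxa in alphabetical order.

G, H, J, L, P, Q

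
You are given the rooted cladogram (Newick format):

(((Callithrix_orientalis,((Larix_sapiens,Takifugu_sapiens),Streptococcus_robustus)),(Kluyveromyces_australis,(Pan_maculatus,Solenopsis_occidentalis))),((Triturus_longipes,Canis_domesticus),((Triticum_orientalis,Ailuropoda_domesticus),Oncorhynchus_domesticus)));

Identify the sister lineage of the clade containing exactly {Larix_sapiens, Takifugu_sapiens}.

Streptococcus_robustus

The clade containing exactly {Larix_sapiens, Takifugu_sapiens} attaches to the tree at the node subtending ((Larix_sapiens,Takifugu_sapiens),Streptococcus_robustus).
The other lineage descending from that same node — the sister group — is the single tip Streptococcus_robustus.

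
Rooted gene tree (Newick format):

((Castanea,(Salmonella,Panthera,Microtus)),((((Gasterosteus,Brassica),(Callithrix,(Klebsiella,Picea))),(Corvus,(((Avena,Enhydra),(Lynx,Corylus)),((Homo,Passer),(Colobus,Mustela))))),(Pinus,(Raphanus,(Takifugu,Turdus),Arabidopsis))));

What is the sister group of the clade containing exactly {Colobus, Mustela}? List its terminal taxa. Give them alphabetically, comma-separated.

The clade containing exactly {Colobus, Mustela} attaches to the tree at the node subtending ((Homo,Passer),(Colobus,Mustela)).
The other lineage descending from that same node — the sister group — is (Homo,Passer); its 2 tips in alphabetical order are the answer.

Homo, Passer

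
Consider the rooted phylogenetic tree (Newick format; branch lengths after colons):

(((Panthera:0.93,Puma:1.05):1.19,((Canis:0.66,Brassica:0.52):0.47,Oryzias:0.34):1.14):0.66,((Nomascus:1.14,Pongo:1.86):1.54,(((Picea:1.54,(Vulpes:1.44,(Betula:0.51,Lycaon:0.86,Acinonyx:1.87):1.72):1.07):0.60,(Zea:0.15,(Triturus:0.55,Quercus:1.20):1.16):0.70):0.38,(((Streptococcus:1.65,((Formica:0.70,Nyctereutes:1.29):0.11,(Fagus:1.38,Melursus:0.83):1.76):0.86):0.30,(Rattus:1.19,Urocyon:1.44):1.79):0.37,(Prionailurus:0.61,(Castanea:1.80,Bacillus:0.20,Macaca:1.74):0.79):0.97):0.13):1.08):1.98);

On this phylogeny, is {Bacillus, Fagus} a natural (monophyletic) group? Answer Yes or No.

No

The MRCA of the listed taxa subtends (((Streptococcus,((Formica,Nyctereutes),(Fagus,Melursus))),(Rattus,Urocyon)),(Prionailurus,(Castanea,Bacillus,Macaca))).
That clade also contains Castanea, Formica, Macaca, Melursus, Nyctereutes, Prionailurus, Rattus, Streptococcus, Urocyon, which are not in the proposed group, so the group is not monophyletic.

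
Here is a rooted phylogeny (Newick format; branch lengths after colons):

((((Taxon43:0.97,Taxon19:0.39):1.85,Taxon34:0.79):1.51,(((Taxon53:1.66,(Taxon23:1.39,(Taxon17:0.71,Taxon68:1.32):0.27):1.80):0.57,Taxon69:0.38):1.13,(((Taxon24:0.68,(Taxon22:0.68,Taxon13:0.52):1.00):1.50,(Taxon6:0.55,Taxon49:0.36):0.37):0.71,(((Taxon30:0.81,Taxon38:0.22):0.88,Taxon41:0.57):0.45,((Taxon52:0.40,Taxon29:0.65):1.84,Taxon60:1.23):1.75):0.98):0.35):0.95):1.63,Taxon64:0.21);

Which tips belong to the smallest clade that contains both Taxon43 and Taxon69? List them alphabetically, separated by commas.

Tracing Taxon43: it sits inside (Taxon43,Taxon19).
Tracing Taxon69: it sits inside ((Taxon53,(Taxon23,(Taxon17,Taxon68))),Taxon69).
The smallest clade enclosing both is (((Taxon43,Taxon19),Taxon34),(((Taxon53,(Taxon23,(Taxon17,Taxon68))),Taxon69),(((Taxon24,(Taxon22,Taxon13)),(Taxon6,Taxon49)),(((Taxon30,Taxon38),Taxon41),((Taxon52,Taxon29),Taxon60))))); the answer is its 19 terminal taxa in alphabetical order.

Taxon13, Taxon17, Taxon19, Taxon22, Taxon23, Taxon24, Taxon29, Taxon30, Taxon34, Taxon38, Taxon41, Taxon43, Taxon49, Taxon52, Taxon53, Taxon6, Taxon60, Taxon68, Taxon69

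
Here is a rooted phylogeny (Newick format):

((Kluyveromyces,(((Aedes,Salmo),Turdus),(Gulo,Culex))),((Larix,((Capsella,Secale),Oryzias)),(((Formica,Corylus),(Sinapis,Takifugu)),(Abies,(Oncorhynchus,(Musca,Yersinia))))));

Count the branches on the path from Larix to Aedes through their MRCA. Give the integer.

The MRCA of Larix and Aedes is the root of the tree.
From Larix up to that node: 3 branches. From Aedes up to the same node: 5 branches. Total: 3 + 5 = 8.

8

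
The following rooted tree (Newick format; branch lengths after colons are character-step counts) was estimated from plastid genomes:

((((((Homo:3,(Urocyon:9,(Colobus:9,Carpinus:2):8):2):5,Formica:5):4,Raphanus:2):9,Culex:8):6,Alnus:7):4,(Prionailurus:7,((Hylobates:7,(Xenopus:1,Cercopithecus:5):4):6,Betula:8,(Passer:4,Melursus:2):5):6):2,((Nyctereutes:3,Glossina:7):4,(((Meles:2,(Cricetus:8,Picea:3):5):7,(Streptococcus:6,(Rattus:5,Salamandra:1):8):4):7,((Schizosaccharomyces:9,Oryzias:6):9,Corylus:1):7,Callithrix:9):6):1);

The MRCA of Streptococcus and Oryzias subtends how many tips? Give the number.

The MRCA of Streptococcus and Oryzias is the node subtending (((Meles,(Cricetus,Picea)),(Streptococcus,(Rattus,Salamandra))),((Schizosaccharomyces,Oryzias),Corylus),Callithrix).
That clade contains 10 terminal taxa: Callithrix, Corylus, Cricetus, Meles, Oryzias, Picea, Rattus, Salamandra, Schizosaccharomyces, Streptococcus.

10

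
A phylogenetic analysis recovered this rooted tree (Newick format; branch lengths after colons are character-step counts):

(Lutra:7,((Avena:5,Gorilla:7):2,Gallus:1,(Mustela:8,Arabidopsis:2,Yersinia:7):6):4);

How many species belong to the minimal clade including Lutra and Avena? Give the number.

The MRCA of Lutra and Avena is the root, so the clade is the entire tree.
That clade contains 7 terminal taxa: Arabidopsis, Avena, Gallus, Gorilla, Lutra, Mustela, Yersinia.

7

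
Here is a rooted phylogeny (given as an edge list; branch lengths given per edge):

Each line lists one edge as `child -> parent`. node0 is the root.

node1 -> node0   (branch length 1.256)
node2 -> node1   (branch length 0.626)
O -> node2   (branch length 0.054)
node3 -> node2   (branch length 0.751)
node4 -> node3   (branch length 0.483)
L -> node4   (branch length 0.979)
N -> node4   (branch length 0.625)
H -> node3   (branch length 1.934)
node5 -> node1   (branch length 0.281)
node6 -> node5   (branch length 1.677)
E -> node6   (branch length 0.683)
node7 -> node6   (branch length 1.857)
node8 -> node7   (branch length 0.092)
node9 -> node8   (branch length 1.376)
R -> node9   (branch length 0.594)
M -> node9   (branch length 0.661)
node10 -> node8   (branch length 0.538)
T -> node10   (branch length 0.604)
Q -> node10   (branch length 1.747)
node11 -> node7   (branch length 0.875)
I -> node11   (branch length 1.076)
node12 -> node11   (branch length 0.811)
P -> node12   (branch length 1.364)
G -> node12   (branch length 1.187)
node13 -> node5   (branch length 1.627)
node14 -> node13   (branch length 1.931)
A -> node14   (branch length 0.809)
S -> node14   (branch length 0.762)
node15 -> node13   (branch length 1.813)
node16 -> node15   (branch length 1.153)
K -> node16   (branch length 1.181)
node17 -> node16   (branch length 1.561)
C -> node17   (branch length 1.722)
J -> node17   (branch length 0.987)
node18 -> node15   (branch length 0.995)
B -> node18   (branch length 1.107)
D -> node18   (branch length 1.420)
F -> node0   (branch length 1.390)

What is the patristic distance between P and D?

12.439

The path runs P → … → MRCA → … → D; the MRCA is the node subtending ((E,(((R,M),(T,Q)),(I,(P,G)))),((A,S),((K,(C,J)),(B,D)))).
Branch lengths along that path: 1.364 + 0.811 + 0.875 + 1.857 + 1.677 + 1.627 + 1.813 + 0.995 + 1.420 = 12.439.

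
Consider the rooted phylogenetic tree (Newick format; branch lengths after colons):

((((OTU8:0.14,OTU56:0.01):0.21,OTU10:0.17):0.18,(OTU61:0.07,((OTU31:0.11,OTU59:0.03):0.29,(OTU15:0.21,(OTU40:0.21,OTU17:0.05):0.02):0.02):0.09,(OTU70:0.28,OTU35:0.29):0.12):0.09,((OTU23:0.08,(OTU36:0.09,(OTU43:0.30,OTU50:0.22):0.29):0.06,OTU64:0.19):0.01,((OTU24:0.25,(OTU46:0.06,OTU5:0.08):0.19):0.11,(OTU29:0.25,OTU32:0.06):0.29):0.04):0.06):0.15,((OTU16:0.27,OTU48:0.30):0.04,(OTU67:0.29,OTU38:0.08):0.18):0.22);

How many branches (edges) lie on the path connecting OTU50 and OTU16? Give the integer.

The MRCA of OTU50 and OTU16 is the root of the tree.
From OTU50 up to that node: 6 branches. From OTU16 up to the same node: 3 branches. Total: 6 + 3 = 9.

9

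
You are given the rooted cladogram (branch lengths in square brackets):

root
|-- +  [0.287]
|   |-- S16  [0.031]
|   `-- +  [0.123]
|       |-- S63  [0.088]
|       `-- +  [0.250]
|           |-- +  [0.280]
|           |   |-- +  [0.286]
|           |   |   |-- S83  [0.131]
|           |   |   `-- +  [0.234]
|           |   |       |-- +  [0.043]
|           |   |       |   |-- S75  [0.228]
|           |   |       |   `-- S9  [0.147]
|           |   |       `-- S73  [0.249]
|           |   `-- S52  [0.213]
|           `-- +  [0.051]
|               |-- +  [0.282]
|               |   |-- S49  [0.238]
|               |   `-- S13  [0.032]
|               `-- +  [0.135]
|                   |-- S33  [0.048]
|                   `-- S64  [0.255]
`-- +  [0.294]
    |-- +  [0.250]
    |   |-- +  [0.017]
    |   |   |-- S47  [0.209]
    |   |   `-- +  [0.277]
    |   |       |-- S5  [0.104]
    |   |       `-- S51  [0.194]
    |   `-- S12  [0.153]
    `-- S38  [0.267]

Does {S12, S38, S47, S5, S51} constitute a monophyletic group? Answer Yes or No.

The most recent common ancestor of these taxa subtends (((S47,(S5,S51)),S12),S38).
That clade has exactly 5 tips — every listed taxon and nothing else — so the group is monophyletic.

Yes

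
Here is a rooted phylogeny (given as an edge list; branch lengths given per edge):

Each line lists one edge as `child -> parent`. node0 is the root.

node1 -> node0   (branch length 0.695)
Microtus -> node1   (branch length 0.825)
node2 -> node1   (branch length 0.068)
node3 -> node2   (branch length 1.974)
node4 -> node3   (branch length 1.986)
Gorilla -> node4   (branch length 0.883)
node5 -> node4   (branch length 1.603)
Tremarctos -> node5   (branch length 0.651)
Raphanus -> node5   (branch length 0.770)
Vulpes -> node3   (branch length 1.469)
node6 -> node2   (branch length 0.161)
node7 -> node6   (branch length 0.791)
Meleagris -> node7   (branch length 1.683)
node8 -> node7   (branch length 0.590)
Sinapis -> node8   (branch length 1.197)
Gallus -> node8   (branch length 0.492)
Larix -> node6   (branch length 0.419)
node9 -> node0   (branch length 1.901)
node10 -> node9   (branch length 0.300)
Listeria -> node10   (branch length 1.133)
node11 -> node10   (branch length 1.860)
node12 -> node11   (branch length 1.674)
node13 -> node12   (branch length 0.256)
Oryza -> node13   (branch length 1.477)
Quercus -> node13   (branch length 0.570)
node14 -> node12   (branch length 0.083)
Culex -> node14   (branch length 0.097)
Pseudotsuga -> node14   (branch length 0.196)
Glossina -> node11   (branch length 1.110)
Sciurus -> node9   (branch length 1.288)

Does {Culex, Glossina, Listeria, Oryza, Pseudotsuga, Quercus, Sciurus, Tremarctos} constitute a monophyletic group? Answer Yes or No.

The MRCA of the listed taxa is the root, so the smallest clade containing them is the whole tree.
That clade also contains Gallus, Gorilla, Larix, Meleagris, Microtus, Raphanus, Sinapis, Vulpes, which are not in the proposed group, so the group is not monophyletic.

No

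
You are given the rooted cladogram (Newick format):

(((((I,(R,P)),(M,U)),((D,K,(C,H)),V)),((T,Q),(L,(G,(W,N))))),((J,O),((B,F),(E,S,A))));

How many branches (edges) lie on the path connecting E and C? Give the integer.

10

The MRCA of E and C is the root of the tree.
From E up to that node: 4 branches. From C up to the same node: 6 branches. Total: 4 + 6 = 10.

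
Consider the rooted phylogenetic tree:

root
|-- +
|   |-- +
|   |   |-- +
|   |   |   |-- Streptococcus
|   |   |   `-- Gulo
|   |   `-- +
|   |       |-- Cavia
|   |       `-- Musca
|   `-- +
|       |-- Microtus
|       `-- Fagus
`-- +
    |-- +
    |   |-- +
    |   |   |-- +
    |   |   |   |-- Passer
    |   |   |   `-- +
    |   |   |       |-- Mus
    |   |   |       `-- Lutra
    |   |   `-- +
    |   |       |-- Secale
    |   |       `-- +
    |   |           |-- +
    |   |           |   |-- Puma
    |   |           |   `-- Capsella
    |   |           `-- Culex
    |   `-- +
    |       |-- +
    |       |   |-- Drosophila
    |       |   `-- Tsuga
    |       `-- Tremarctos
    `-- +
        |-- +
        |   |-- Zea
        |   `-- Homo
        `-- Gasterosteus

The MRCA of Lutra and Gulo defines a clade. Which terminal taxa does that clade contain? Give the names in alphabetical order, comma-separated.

Capsella, Cavia, Culex, Drosophila, Fagus, Gasterosteus, Gulo, Homo, Lutra, Microtus, Mus, Musca, Passer, Puma, Secale, Streptococcus, Tremarctos, Tsuga, Zea

Tracing Lutra: it sits inside (Mus,Lutra).
Tracing Gulo: it sits inside (Streptococcus,Gulo).
The smallest clade enclosing both is the whole tree (their MRCA is the root), so the answer is all 19 tips in alphabetical order.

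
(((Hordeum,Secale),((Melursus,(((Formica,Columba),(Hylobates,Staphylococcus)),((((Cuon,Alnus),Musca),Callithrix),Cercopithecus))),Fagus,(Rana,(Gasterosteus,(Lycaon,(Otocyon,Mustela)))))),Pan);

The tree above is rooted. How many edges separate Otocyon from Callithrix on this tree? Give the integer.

10

The MRCA of Otocyon and Callithrix is the node subtending ((Melursus,(((Formica,Columba),(Hylobates,Staphylococcus)),((((Cuon,Alnus),Musca),Callithrix),Cercopithecus))),Fagus,(Rana,(Gasterosteus,(Lycaon,(Otocyon,Mustela))))).
From Otocyon up to that node: 5 branches. From Callithrix up to the same node: 5 branches. Total: 5 + 5 = 10.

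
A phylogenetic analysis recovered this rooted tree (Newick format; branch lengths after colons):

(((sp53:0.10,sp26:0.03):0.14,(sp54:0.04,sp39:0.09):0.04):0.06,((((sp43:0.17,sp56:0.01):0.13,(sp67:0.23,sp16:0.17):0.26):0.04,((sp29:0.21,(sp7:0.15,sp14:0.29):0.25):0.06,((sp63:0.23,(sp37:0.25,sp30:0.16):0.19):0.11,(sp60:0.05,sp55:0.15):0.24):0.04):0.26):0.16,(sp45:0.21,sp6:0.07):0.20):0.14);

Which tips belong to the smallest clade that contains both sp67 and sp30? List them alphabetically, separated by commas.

Tracing sp67: it sits inside (sp67,sp16).
Tracing sp30: it sits inside (sp37,sp30).
The smallest clade enclosing both is (((sp43,sp56),(sp67,sp16)),((sp29,(sp7,sp14)),((sp63,(sp37,sp30)),(sp60,sp55)))); the answer is its 12 terminal taxa in alphabetical order.

sp14, sp16, sp29, sp30, sp37, sp43, sp55, sp56, sp60, sp63, sp67, sp7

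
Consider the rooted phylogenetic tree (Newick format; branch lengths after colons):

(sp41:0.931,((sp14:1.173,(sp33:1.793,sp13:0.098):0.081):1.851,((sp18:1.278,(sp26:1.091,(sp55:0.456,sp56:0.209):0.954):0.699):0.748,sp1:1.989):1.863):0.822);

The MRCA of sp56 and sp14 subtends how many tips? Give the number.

8

The MRCA of sp56 and sp14 is the node subtending ((sp14,(sp33,sp13)),((sp18,(sp26,(sp55,sp56))),sp1)).
That clade contains 8 terminal taxa: sp1, sp13, sp14, sp18, sp26, sp33, sp55, sp56.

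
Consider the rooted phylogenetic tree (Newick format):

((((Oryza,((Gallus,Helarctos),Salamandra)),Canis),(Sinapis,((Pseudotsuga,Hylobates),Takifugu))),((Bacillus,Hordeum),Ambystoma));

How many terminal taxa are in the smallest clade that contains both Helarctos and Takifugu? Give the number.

9

The MRCA of Helarctos and Takifugu is the node subtending (((Oryza,((Gallus,Helarctos),Salamandra)),Canis),(Sinapis,((Pseudotsuga,Hylobates),Takifugu))).
That clade contains 9 terminal taxa: Canis, Gallus, Helarctos, Hylobates, Oryza, Pseudotsuga, Salamandra, Sinapis, Takifugu.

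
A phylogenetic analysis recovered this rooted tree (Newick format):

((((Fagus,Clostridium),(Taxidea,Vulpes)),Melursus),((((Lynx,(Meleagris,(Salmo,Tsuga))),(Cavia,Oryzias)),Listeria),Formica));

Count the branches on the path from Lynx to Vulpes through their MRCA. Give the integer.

The MRCA of Lynx and Vulpes is the root of the tree.
From Lynx up to that node: 5 branches. From Vulpes up to the same node: 4 branches. Total: 5 + 4 = 9.

9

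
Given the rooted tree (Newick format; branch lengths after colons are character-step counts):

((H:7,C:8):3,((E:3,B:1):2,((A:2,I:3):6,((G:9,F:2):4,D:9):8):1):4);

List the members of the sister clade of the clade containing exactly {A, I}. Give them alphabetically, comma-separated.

The clade containing exactly {A, I} attaches to the tree at the node subtending ((A,I),((G,F),D)).
The other lineage descending from that same node — the sister group — is ((G,F),D); its 3 tips in alphabetical order are the answer.

D, F, G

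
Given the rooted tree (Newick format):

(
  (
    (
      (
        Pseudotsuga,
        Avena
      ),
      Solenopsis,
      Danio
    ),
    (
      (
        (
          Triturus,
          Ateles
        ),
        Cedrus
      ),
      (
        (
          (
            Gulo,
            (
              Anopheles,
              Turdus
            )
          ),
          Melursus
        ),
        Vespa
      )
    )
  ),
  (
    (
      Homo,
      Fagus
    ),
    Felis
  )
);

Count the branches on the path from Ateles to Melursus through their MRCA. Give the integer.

6

The MRCA of Ateles and Melursus is the node subtending (((Triturus,Ateles),Cedrus),(((Gulo,(Anopheles,Turdus)),Melursus),Vespa)).
From Ateles up to that node: 3 branches. From Melursus up to the same node: 3 branches. Total: 3 + 3 = 6.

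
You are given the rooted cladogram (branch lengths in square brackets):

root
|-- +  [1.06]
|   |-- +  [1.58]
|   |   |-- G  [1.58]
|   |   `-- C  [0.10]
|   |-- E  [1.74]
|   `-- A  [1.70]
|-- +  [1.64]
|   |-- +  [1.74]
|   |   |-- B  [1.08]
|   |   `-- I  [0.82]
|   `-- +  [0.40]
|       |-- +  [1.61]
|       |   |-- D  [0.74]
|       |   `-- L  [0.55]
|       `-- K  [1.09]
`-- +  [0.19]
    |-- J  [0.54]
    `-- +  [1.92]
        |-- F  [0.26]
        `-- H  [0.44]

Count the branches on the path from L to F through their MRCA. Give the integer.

The MRCA of L and F is the root of the tree.
From L up to that node: 4 branches. From F up to the same node: 3 branches. Total: 4 + 3 = 7.

7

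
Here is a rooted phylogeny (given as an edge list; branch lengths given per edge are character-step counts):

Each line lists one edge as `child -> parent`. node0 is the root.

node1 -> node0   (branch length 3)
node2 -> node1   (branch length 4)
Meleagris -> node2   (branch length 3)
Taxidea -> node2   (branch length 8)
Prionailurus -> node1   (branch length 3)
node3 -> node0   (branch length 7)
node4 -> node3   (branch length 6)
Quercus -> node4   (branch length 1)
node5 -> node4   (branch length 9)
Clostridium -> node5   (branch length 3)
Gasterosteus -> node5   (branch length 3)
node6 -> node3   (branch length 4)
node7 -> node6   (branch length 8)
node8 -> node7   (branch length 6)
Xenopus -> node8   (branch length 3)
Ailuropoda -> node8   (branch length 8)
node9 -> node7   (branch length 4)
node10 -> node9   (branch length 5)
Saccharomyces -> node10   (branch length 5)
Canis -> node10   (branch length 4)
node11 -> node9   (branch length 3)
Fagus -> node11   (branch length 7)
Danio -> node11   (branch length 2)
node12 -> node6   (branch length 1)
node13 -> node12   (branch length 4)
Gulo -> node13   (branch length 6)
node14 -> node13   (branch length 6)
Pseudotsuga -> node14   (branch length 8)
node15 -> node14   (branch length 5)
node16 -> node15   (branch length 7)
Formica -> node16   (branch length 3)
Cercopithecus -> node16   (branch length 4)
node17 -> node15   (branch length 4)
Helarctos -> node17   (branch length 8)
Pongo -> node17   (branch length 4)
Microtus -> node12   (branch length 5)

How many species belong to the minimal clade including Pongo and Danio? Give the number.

13

The MRCA of Pongo and Danio is the node subtending (((Xenopus,Ailuropoda),((Saccharomyces,Canis),(Fagus,Danio))),((Gulo,(Pseudotsuga,((Formica,Cercopithecus),(Helarctos,Pongo)))),Microtus)).
That clade contains 13 terminal taxa: Ailuropoda, Canis, Cercopithecus, Danio, Fagus, Formica, Gulo, Helarctos, Microtus, Pongo, Pseudotsuga, Saccharomyces, Xenopus.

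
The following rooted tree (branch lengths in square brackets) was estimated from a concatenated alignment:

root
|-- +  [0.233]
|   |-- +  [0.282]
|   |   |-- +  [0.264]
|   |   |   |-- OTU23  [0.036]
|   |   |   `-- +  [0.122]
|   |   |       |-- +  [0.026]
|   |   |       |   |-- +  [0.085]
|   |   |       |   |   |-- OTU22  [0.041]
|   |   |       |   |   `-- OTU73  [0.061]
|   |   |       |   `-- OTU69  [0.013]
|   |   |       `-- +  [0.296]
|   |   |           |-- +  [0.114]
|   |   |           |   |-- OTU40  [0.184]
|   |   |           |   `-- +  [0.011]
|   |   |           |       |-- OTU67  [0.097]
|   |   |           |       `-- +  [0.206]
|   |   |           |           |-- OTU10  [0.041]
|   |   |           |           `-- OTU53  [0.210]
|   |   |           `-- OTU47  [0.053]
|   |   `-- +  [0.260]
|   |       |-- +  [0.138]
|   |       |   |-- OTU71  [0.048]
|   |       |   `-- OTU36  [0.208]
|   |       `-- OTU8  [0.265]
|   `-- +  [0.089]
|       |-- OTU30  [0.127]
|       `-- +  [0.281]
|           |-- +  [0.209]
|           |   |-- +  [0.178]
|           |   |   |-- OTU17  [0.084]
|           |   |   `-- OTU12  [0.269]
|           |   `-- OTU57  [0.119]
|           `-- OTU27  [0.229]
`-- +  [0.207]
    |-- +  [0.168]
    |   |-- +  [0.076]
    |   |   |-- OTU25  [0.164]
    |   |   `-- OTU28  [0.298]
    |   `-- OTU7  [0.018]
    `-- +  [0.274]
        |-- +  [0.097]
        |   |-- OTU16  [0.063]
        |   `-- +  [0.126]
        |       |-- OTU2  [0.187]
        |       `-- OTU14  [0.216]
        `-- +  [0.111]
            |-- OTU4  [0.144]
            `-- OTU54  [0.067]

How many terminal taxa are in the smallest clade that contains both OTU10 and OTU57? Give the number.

17

The MRCA of OTU10 and OTU57 is the node subtending (((OTU23,(((OTU22,OTU73),OTU69),((OTU40,(OTU67,(OTU10,OTU53))),OTU47))),((OTU71,OTU36),OTU8)),(OTU30,(((OTU17,OTU12),OTU57),OTU27))).
That clade contains 17 terminal taxa: OTU10, OTU12, OTU17, OTU22, OTU23, OTU27, OTU30, OTU36, OTU40, OTU47, OTU53, OTU57, OTU67, OTU69, OTU71, OTU73, OTU8.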